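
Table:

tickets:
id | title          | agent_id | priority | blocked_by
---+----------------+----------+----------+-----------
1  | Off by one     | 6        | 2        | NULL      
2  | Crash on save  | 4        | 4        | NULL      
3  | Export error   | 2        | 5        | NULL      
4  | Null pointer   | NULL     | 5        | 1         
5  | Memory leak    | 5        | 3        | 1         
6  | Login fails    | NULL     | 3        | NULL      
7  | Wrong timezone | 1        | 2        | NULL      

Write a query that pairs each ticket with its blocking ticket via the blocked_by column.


This is a self-join: tickets is joined to a second copy of itself, matching each row's blocked_by to another row's id. Use LEFT JOIN so rows with blocked_by=NULL are kept.
  - ticket 1 (Off by one): blocked_by=NULL -> NULL
  - ticket 2 (Crash on save): blocked_by=NULL -> NULL
  - ticket 3 (Export error): blocked_by=NULL -> NULL
  - ticket 4 (Null pointer): blocked_by=1 -> Off by one
  - ticket 5 (Memory leak): blocked_by=1 -> Off by one
  - ticket 6 (Login fails): blocked_by=NULL -> NULL
  - ticket 7 (Wrong timezone): blocked_by=NULL -> NULL

SQL:
SELECT a.title AS item, b.title AS blocked_by
FROM tickets a
LEFT JOIN tickets b ON a.blocked_by = b.id

Result:
item           | blocked_by
---------------+-----------
Off by one     | NULL      
Crash on save  | NULL      
Export error   | NULL      
Null pointer   | Off by one
Memory leak    | Off by one
Login fails    | NULL      
Wrong timezone | NULL      


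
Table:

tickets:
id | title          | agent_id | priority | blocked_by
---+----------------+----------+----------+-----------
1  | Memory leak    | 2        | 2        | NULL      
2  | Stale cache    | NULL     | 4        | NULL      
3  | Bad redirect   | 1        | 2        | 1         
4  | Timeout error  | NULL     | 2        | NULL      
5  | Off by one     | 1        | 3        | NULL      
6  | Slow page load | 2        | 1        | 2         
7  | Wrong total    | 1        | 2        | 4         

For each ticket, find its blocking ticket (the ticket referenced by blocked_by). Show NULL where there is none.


This is a self-join: tickets is joined to a second copy of itself, matching each row's blocked_by to another row's id. Use LEFT JOIN so rows with blocked_by=NULL are kept.
  - ticket 1 (Memory leak): blocked_by=NULL -> NULL
  - ticket 2 (Stale cache): blocked_by=NULL -> NULL
  - ticket 3 (Bad redirect): blocked_by=1 -> Memory leak
  - ticket 4 (Timeout error): blocked_by=NULL -> NULL
  - ticket 5 (Off by one): blocked_by=NULL -> NULL
  - ticket 6 (Slow page load): blocked_by=2 -> Stale cache
  - ticket 7 (Wrong total): blocked_by=4 -> Timeout error

SQL:
SELECT a.title AS item, b.title AS blocked_by
FROM tickets a
LEFT JOIN tickets b ON a.blocked_by = b.id

Result:
item           | blocked_by   
---------------+--------------
Memory leak    | NULL         
Stale cache    | NULL         
Bad redirect   | Memory leak  
Timeout error  | NULL         
Off by one     | NULL         
Slow page load | Stale cache  
Wrong total    | Timeout error


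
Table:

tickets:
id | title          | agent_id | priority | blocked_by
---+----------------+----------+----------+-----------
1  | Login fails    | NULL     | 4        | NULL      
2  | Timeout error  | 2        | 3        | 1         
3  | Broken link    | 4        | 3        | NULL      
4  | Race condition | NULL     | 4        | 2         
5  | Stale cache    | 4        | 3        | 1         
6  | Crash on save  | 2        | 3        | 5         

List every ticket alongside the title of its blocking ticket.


This is a self-join: tickets is joined to a second copy of itself, matching each row's blocked_by to another row's id. Use LEFT JOIN so rows with blocked_by=NULL are kept.
  - ticket 1 (Login fails): blocked_by=NULL -> NULL
  - ticket 2 (Timeout error): blocked_by=1 -> Login fails
  - ticket 3 (Broken link): blocked_by=NULL -> NULL
  - ticket 4 (Race condition): blocked_by=2 -> Timeout error
  - ticket 5 (Stale cache): blocked_by=1 -> Login fails
  - ticket 6 (Crash on save): blocked_by=5 -> Stale cache

SQL:
SELECT a.title AS item, b.title AS blocked_by
FROM tickets a
LEFT JOIN tickets b ON a.blocked_by = b.id

Result:
item           | blocked_by   
---------------+--------------
Login fails    | NULL         
Timeout error  | Login fails  
Broken link    | NULL         
Race condition | Timeout error
Stale cache    | Login fails  
Crash on save  | Stale cache  


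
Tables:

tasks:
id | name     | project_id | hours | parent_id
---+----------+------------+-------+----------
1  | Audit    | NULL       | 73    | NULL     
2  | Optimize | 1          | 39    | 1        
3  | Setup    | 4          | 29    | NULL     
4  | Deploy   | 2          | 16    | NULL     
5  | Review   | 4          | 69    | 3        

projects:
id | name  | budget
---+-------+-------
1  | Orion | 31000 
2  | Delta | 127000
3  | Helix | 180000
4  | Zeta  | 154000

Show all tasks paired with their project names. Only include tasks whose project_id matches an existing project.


INNER JOIN keeps only tasks rows whose project_id matches an id in projects. Walk through each task:
  - task 1 (Audit): project_id=NULL, no match -> dropped
  - task 2 (Optimize): project_id=1 -> matches Orion
  - task 3 (Setup): project_id=4 -> matches Zeta
  - task 4 (Deploy): project_id=2 -> matches Delta
  - task 5 (Review): project_id=4 -> matches Zeta
So 1 of 5 rows is dropped.

SQL:
SELECT a.name, b.name AS project
FROM tasks a
INNER JOIN projects b ON a.project_id = b.id

Result:
name     | project
---------+--------
Optimize | Orion  
Setup    | Zeta   
Deploy   | Delta  
Review   | Zeta   


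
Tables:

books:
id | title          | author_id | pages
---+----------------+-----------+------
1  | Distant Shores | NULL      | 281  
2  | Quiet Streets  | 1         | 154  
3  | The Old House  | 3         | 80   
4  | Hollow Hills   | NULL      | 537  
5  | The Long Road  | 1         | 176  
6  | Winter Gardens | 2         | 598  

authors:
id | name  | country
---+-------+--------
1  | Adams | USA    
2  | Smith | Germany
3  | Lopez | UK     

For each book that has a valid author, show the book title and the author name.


INNER JOIN keeps only books rows whose author_id matches an id in authors. Walk through each book:
  - book 1 (Distant Shores): author_id=NULL, no match -> dropped
  - book 2 (Quiet Streets): author_id=1 -> matches Adams
  - book 3 (The Old House): author_id=3 -> matches Lopez
  - book 4 (Hollow Hills): author_id=NULL, no match -> dropped
  - book 5 (The Long Road): author_id=1 -> matches Adams
  - book 6 (Winter Gardens): author_id=2 -> matches Smith
So 2 of 6 rows are dropped.

SQL:
SELECT a.title, b.name AS author
FROM books a
INNER JOIN authors b ON a.author_id = b.id

Result:
title          | author
---------------+-------
Quiet Streets  | Adams 
The Old House  | Lopez 
The Long Road  | Adams 
Winter Gardens | Smith 


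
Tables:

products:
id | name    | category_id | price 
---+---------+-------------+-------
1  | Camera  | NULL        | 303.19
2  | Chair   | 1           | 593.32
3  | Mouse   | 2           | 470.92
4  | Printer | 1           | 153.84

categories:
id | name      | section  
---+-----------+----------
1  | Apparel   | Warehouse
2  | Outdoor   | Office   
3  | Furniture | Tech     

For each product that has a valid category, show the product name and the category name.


INNER JOIN keeps only products rows whose category_id matches an id in categories. Walk through each product:
  - product 1 (Camera): category_id=NULL, no match -> dropped
  - product 2 (Chair): category_id=1 -> matches Apparel
  - product 3 (Mouse): category_id=2 -> matches Outdoor
  - product 4 (Printer): category_id=1 -> matches Apparel
So 1 of 4 rows is dropped.

SQL:
SELECT a.name, b.name AS category
FROM products a
INNER JOIN categories b ON a.category_id = b.id

Result:
name    | category
--------+---------
Chair   | Apparel 
Mouse   | Outdoor 
Printer | Apparel 


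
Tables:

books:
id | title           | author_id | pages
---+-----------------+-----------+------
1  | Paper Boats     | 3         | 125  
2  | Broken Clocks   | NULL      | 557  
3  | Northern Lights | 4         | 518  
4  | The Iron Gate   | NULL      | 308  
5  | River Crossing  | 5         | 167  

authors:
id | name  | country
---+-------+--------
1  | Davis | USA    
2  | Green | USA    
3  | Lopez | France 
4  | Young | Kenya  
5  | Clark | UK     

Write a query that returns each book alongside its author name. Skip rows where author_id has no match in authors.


INNER JOIN keeps only books rows whose author_id matches an id in authors. Walk through each book:
  - book 1 (Paper Boats): author_id=3 -> matches Lopez
  - book 2 (Broken Clocks): author_id=NULL, no match -> dropped
  - book 3 (Northern Lights): author_id=4 -> matches Young
  - book 4 (The Iron Gate): author_id=NULL, no match -> dropped
  - book 5 (River Crossing): author_id=5 -> matches Clark
So 2 of 5 rows are dropped.

SQL:
SELECT a.title, b.name AS author
FROM books a
INNER JOIN authors b ON a.author_id = b.id

Result:
title           | author
----------------+-------
Paper Boats     | Lopez 
Northern Lights | Young 
River Crossing  | Clark 


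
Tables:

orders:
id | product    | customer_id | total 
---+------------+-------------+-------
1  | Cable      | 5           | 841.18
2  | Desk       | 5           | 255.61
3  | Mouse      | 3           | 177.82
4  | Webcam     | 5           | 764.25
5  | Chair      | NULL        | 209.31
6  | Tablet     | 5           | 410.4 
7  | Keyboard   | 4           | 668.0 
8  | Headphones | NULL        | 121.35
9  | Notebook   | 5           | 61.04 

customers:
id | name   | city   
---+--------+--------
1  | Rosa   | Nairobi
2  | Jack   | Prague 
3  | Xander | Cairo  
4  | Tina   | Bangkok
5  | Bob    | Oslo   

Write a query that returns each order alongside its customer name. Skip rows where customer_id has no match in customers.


INNER JOIN keeps only orders rows whose customer_id matches an id in customers. Walk through each order:
  - order 1 (Cable): customer_id=5 -> matches Bob
  - order 2 (Desk): customer_id=5 -> matches Bob
  - order 3 (Mouse): customer_id=3 -> matches Xander
  - order 4 (Webcam): customer_id=5 -> matches Bob
  - order 5 (Chair): customer_id=NULL, no match -> dropped
  - order 6 (Tablet): customer_id=5 -> matches Bob
  - order 7 (Keyboard): customer_id=4 -> matches Tina
  - order 8 (Headphones): customer_id=NULL, no match -> dropped
  - order 9 (Notebook): customer_id=5 -> matches Bob
So 2 of 9 rows are dropped.

SQL:
SELECT a.product, b.name AS customer
FROM orders a
INNER JOIN customers b ON a.customer_id = b.id

Result:
product  | customer
---------+---------
Cable    | Bob     
Desk     | Bob     
Mouse    | Xander  
Webcam   | Bob     
Tablet   | Bob     
Keyboard | Tina    
Notebook | Bob     


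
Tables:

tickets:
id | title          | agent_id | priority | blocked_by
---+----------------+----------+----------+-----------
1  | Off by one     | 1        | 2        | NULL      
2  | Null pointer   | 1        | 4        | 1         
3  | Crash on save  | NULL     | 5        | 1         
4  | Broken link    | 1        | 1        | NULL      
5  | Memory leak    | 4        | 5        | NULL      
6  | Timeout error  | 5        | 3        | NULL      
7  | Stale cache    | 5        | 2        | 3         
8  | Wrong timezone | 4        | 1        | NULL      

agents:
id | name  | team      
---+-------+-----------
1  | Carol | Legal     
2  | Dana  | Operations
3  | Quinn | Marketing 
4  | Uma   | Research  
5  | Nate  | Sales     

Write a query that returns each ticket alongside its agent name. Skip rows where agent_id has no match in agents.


INNER JOIN keeps only tickets rows whose agent_id matches an id in agents. Walk through each ticket:
  - ticket 1 (Off by one): agent_id=1 -> matches Carol
  - ticket 2 (Null pointer): agent_id=1 -> matches Carol
  - ticket 3 (Crash on save): agent_id=NULL, no match -> dropped
  - ticket 4 (Broken link): agent_id=1 -> matches Carol
  - ticket 5 (Memory leak): agent_id=4 -> matches Uma
  - ticket 6 (Timeout error): agent_id=5 -> matches Nate
  - ticket 7 (Stale cache): agent_id=5 -> matches Nate
  - ticket 8 (Wrong timezone): agent_id=4 -> matches Uma
So 1 of 8 rows is dropped.

SQL:
SELECT a.title, b.name AS agent
FROM tickets a
INNER JOIN agents b ON a.agent_id = b.id

Result:
title          | agent
---------------+------
Off by one     | Carol
Null pointer   | Carol
Broken link    | Carol
Memory leak    | Uma  
Timeout error  | Nate 
Stale cache    | Nate 
Wrong timezone | Uma  


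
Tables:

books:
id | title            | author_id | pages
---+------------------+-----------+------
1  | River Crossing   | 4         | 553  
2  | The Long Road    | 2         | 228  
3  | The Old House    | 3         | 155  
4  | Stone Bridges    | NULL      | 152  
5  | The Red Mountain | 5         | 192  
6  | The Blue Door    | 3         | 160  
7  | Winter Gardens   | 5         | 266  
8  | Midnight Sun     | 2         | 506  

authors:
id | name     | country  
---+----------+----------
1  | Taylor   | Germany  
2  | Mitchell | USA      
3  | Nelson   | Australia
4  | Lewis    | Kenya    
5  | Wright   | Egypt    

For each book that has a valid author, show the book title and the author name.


INNER JOIN keeps only books rows whose author_id matches an id in authors. Walk through each book:
  - book 1 (River Crossing): author_id=4 -> matches Lewis
  - book 2 (The Long Road): author_id=2 -> matches Mitchell
  - book 3 (The Old House): author_id=3 -> matches Nelson
  - book 4 (Stone Bridges): author_id=NULL, no match -> dropped
  - book 5 (The Red Mountain): author_id=5 -> matches Wright
  - book 6 (The Blue Door): author_id=3 -> matches Nelson
  - book 7 (Winter Gardens): author_id=5 -> matches Wright
  - book 8 (Midnight Sun): author_id=2 -> matches Mitchell
So 1 of 8 rows is dropped.

SQL:
SELECT a.title, b.name AS author
FROM books a
INNER JOIN authors b ON a.author_id = b.id

Result:
title            | author  
-----------------+---------
River Crossing   | Lewis   
The Long Road    | Mitchell
The Old House    | Nelson  
The Red Mountain | Wright  
The Blue Door    | Nelson  
Winter Gardens   | Wright  
Midnight Sun     | Mitchell


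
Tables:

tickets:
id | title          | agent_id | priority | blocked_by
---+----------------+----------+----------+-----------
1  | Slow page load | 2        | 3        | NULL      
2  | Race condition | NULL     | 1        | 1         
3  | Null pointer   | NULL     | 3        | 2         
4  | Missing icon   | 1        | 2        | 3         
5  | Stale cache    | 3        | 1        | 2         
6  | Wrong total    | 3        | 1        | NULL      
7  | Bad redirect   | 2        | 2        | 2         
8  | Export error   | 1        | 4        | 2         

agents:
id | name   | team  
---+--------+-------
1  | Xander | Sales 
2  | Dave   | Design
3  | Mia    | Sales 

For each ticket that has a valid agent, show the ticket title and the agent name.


INNER JOIN keeps only tickets rows whose agent_id matches an id in agents. Walk through each ticket:
  - ticket 1 (Slow page load): agent_id=2 -> matches Dave
  - ticket 2 (Race condition): agent_id=NULL, no match -> dropped
  - ticket 3 (Null pointer): agent_id=NULL, no match -> dropped
  - ticket 4 (Missing icon): agent_id=1 -> matches Xander
  - ticket 5 (Stale cache): agent_id=3 -> matches Mia
  - ticket 6 (Wrong total): agent_id=3 -> matches Mia
  - ticket 7 (Bad redirect): agent_id=2 -> matches Dave
  - ticket 8 (Export error): agent_id=1 -> matches Xander
So 2 of 8 rows are dropped.

SQL:
SELECT a.title, b.name AS agent
FROM tickets a
INNER JOIN agents b ON a.agent_id = b.id

Result:
title          | agent 
---------------+-------
Slow page load | Dave  
Missing icon   | Xander
Stale cache    | Mia   
Wrong total    | Mia   
Bad redirect   | Dave  
Export error   | Xander


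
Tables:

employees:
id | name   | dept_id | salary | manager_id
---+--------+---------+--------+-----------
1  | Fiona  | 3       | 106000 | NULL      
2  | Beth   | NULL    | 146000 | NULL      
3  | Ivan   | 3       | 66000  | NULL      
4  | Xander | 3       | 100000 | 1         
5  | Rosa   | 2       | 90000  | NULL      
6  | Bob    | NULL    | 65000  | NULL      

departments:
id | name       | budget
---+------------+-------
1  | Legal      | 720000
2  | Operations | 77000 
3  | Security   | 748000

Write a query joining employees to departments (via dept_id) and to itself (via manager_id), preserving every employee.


Two LEFT JOINs from the same base table employees: one to departments via dept_id, one to employees itself via manager_id. Both are LEFT so every employee is preserved.
Match against departments:
  - employee 1 (Fiona): dept_id=3 -> matches Security
  - employee 2 (Beth): dept_id=NULL, no match -> kept with NULL
  - employee 3 (Ivan): dept_id=3 -> matches Security
  - employee 4 (Xander): dept_id=3 -> matches Security
  - employee 5 (Rosa): dept_id=2 -> matches Operations
  - employee 6 (Bob): dept_id=NULL, no match -> kept with NULL
Match against employees (self):
  - employee 1 (Fiona): manager_id=NULL -> NULL
  - employee 2 (Beth): manager_id=NULL -> NULL
  - employee 3 (Ivan): manager_id=NULL -> NULL
  - employee 4 (Xander): manager_id=1 -> Fiona
  - employee 5 (Rosa): manager_id=NULL -> NULL
  - employee 6 (Bob): manager_id=NULL -> NULL

SQL:
SELECT a.name, b.name AS department, c.name AS manager
FROM employees a
LEFT JOIN departments b ON a.dept_id = b.id
LEFT JOIN employees c ON a.manager_id = c.id

Result:
name   | department | manager
-------+------------+--------
Fiona  | Security   | NULL   
Beth   | NULL       | NULL   
Ivan   | Security   | NULL   
Xander | Security   | Fiona  
Rosa   | Operations | NULL   
Bob    | NULL       | NULL   


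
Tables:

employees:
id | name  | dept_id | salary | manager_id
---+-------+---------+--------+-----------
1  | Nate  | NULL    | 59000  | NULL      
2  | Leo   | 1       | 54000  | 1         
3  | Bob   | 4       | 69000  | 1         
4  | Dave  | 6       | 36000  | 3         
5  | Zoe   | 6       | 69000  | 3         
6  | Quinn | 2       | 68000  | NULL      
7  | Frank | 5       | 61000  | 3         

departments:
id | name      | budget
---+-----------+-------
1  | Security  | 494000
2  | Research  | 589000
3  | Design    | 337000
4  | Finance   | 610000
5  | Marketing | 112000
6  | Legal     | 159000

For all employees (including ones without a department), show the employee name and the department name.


LEFT JOIN keeps every row from employees (the left table); where dept_id has no match in departments, the department columns become NULL. Walk through each employee:
  - employee 1 (Nate): dept_id=NULL, no match -> kept with NULL
  - employee 2 (Leo): dept_id=1 -> matches Security
  - employee 3 (Bob): dept_id=4 -> matches Finance
  - employee 4 (Dave): dept_id=6 -> matches Legal
  - employee 5 (Zoe): dept_id=6 -> matches Legal
  - employee 6 (Quinn): dept_id=2 -> matches Research
  - employee 7 (Frank): dept_id=5 -> matches Marketing
All 7 rows appear; 1 has NULL department.

SQL:
SELECT a.name, b.name AS department
FROM employees a
LEFT JOIN departments b ON a.dept_id = b.id

Result:
name  | department
------+-----------
Nate  | NULL      
Leo   | Security  
Bob   | Finance   
Dave  | Legal     
Zoe   | Legal     
Quinn | Research  
Frank | Marketing 


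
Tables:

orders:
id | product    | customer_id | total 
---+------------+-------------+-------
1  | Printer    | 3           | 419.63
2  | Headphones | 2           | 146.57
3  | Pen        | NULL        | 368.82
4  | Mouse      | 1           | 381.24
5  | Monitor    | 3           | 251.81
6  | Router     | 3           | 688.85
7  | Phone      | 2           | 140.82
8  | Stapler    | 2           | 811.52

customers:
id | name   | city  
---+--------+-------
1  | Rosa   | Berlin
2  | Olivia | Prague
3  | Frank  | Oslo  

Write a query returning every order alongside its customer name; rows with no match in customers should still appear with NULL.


LEFT JOIN keeps every row from orders (the left table); where customer_id has no match in customers, the customer columns become NULL. Walk through each order:
  - order 1 (Printer): customer_id=3 -> matches Frank
  - order 2 (Headphones): customer_id=2 -> matches Olivia
  - order 3 (Pen): customer_id=NULL, no match -> kept with NULL
  - order 4 (Mouse): customer_id=1 -> matches Rosa
  - order 5 (Monitor): customer_id=3 -> matches Frank
  - order 6 (Router): customer_id=3 -> matches Frank
  - order 7 (Phone): customer_id=2 -> matches Olivia
  - order 8 (Stapler): customer_id=2 -> matches Olivia
All 8 rows appear; 1 has NULL customer.

SQL:
SELECT a.product, b.name AS customer
FROM orders a
LEFT JOIN customers b ON a.customer_id = b.id

Result:
product    | customer
-----------+---------
Printer    | Frank   
Headphones | Olivia  
Pen        | NULL    
Mouse      | Rosa    
Monitor    | Frank   
Router     | Frank   
Phone      | Olivia  
Stapler    | Olivia  


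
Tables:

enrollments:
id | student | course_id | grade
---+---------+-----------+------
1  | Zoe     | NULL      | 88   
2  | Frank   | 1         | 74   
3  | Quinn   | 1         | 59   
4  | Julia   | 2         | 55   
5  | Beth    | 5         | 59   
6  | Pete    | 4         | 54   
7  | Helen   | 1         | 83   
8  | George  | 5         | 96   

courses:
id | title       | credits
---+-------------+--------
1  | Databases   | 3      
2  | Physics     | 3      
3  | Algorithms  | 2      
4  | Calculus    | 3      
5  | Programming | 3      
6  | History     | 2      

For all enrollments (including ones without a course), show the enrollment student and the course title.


LEFT JOIN keeps every row from enrollments (the left table); where course_id has no match in courses, the course columns become NULL. Walk through each enrollment:
  - enrollment 1 (Zoe): course_id=NULL, no match -> kept with NULL
  - enrollment 2 (Frank): course_id=1 -> matches Databases
  - enrollment 3 (Quinn): course_id=1 -> matches Databases
  - enrollment 4 (Julia): course_id=2 -> matches Physics
  - enrollment 5 (Beth): course_id=5 -> matches Programming
  - enrollment 6 (Pete): course_id=4 -> matches Calculus
  - enrollment 7 (Helen): course_id=1 -> matches Databases
  - enrollment 8 (George): course_id=5 -> matches Programming
All 8 rows appear; 1 has NULL course.

SQL:
SELECT a.student, b.title AS course
FROM enrollments a
LEFT JOIN courses b ON a.course_id = b.id

Result:
student | course     
--------+------------
Zoe     | NULL       
Frank   | Databases  
Quinn   | Databases  
Julia   | Physics    
Beth    | Programming
Pete    | Calculus   
Helen   | Databases  
George  | Programming


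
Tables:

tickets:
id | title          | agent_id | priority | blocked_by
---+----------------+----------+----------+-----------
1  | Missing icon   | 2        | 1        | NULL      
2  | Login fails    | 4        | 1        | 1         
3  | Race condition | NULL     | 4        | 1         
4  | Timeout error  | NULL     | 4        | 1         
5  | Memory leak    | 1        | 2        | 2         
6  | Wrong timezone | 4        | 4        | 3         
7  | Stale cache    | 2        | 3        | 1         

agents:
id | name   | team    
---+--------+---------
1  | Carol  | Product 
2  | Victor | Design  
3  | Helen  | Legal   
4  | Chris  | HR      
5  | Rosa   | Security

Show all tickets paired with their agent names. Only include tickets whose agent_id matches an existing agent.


INNER JOIN keeps only tickets rows whose agent_id matches an id in agents. Walk through each ticket:
  - ticket 1 (Missing icon): agent_id=2 -> matches Victor
  - ticket 2 (Login fails): agent_id=4 -> matches Chris
  - ticket 3 (Race condition): agent_id=NULL, no match -> dropped
  - ticket 4 (Timeout error): agent_id=NULL, no match -> dropped
  - ticket 5 (Memory leak): agent_id=1 -> matches Carol
  - ticket 6 (Wrong timezone): agent_id=4 -> matches Chris
  - ticket 7 (Stale cache): agent_id=2 -> matches Victor
So 2 of 7 rows are dropped.

SQL:
SELECT a.title, b.name AS agent
FROM tickets a
INNER JOIN agents b ON a.agent_id = b.id

Result:
title          | agent 
---------------+-------
Missing icon   | Victor
Login fails    | Chris 
Memory leak    | Carol 
Wrong timezone | Chris 
Stale cache    | Victor


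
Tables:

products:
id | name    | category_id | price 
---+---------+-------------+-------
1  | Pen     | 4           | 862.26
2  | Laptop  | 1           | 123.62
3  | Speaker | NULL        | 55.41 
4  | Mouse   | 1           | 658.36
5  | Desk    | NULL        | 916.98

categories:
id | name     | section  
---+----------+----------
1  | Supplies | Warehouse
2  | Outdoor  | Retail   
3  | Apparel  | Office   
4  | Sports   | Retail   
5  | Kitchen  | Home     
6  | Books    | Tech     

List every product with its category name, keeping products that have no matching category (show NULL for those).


LEFT JOIN keeps every row from products (the left table); where category_id has no match in categories, the category columns become NULL. Walk through each product:
  - product 1 (Pen): category_id=4 -> matches Sports
  - product 2 (Laptop): category_id=1 -> matches Supplies
  - product 3 (Speaker): category_id=NULL, no match -> kept with NULL
  - product 4 (Mouse): category_id=1 -> matches Supplies
  - product 5 (Desk): category_id=NULL, no match -> kept with NULL
All 5 rows appear; 2 have NULL category.

SQL:
SELECT a.name, b.name AS category
FROM products a
LEFT JOIN categories b ON a.category_id = b.id

Result:
name    | category
--------+---------
Pen     | Sports  
Laptop  | Supplies
Speaker | NULL    
Mouse   | Supplies
Desk    | NULL    


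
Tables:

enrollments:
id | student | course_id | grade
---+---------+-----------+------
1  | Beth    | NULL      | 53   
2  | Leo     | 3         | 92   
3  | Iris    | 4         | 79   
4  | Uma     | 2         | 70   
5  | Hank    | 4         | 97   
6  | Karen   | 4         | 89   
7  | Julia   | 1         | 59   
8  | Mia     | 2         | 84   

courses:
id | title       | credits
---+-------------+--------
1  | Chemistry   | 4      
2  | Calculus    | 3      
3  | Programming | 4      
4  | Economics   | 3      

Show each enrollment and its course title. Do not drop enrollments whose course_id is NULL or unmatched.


LEFT JOIN keeps every row from enrollments (the left table); where course_id has no match in courses, the course columns become NULL. Walk through each enrollment:
  - enrollment 1 (Beth): course_id=NULL, no match -> kept with NULL
  - enrollment 2 (Leo): course_id=3 -> matches Programming
  - enrollment 3 (Iris): course_id=4 -> matches Economics
  - enrollment 4 (Uma): course_id=2 -> matches Calculus
  - enrollment 5 (Hank): course_id=4 -> matches Economics
  - enrollment 6 (Karen): course_id=4 -> matches Economics
  - enrollment 7 (Julia): course_id=1 -> matches Chemistry
  - enrollment 8 (Mia): course_id=2 -> matches Calculus
All 8 rows appear; 1 has NULL course.

SQL:
SELECT a.student, b.title AS course
FROM enrollments a
LEFT JOIN courses b ON a.course_id = b.id

Result:
student | course     
--------+------------
Beth    | NULL       
Leo     | Programming
Iris    | Economics  
Uma     | Calculus   
Hank    | Economics  
Karen   | Economics  
Julia   | Chemistry  
Mia     | Calculus   


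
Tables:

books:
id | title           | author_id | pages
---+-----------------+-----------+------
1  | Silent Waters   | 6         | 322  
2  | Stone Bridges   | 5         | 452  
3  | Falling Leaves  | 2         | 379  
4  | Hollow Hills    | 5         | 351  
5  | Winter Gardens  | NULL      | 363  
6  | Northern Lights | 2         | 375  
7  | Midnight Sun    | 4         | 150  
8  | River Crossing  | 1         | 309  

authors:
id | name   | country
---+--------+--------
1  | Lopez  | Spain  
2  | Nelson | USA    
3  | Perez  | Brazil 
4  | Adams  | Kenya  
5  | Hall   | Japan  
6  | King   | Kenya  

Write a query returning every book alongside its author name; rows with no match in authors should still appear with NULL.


LEFT JOIN keeps every row from books (the left table); where author_id has no match in authors, the author columns become NULL. Walk through each book:
  - book 1 (Silent Waters): author_id=6 -> matches King
  - book 2 (Stone Bridges): author_id=5 -> matches Hall
  - book 3 (Falling Leaves): author_id=2 -> matches Nelson
  - book 4 (Hollow Hills): author_id=5 -> matches Hall
  - book 5 (Winter Gardens): author_id=NULL, no match -> kept with NULL
  - book 6 (Northern Lights): author_id=2 -> matches Nelson
  - book 7 (Midnight Sun): author_id=4 -> matches Adams
  - book 8 (River Crossing): author_id=1 -> matches Lopez
All 8 rows appear; 1 has NULL author.

SQL:
SELECT a.title, b.name AS author
FROM books a
LEFT JOIN authors b ON a.author_id = b.id

Result:
title           | author
----------------+-------
Silent Waters   | King  
Stone Bridges   | Hall  
Falling Leaves  | Nelson
Hollow Hills    | Hall  
Winter Gardens  | NULL  
Northern Lights | Nelson
Midnight Sun    | Adams 
River Crossing  | Lopez 


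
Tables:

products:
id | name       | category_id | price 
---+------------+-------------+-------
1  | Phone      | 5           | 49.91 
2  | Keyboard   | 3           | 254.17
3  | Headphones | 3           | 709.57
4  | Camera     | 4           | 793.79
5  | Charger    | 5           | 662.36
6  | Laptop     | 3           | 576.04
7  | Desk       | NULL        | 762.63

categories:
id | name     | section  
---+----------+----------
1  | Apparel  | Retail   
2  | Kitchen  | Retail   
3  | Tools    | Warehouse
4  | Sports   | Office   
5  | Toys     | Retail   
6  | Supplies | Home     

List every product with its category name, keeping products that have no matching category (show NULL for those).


LEFT JOIN keeps every row from products (the left table); where category_id has no match in categories, the category columns become NULL. Walk through each product:
  - product 1 (Phone): category_id=5 -> matches Toys
  - product 2 (Keyboard): category_id=3 -> matches Tools
  - product 3 (Headphones): category_id=3 -> matches Tools
  - product 4 (Camera): category_id=4 -> matches Sports
  - product 5 (Charger): category_id=5 -> matches Toys
  - product 6 (Laptop): category_id=3 -> matches Tools
  - product 7 (Desk): category_id=NULL, no match -> kept with NULL
All 7 rows appear; 1 has NULL category.

SQL:
SELECT a.name, b.name AS category
FROM products a
LEFT JOIN categories b ON a.category_id = b.id

Result:
name       | category
-----------+---------
Phone      | Toys    
Keyboard   | Tools   
Headphones | Tools   
Camera     | Sports  
Charger    | Toys    
Laptop     | Tools   
Desk       | NULL    


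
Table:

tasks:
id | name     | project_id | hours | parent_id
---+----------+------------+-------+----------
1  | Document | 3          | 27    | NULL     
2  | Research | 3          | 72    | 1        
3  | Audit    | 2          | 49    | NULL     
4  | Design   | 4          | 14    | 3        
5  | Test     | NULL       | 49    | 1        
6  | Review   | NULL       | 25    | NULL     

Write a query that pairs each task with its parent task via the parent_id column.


This is a self-join: tasks is joined to a second copy of itself, matching each row's parent_id to another row's id. Use LEFT JOIN so rows with parent_id=NULL are kept.
  - task 1 (Document): parent_id=NULL -> NULL
  - task 2 (Research): parent_id=1 -> Document
  - task 3 (Audit): parent_id=NULL -> NULL
  - task 4 (Design): parent_id=3 -> Audit
  - task 5 (Test): parent_id=1 -> Document
  - task 6 (Review): parent_id=NULL -> NULL

SQL:
SELECT a.name AS item, b.name AS parent
FROM tasks a
LEFT JOIN tasks b ON a.parent_id = b.id

Result:
item     | parent  
---------+---------
Document | NULL    
Research | Document
Audit    | NULL    
Design   | Audit   
Test     | Document
Review   | NULL    


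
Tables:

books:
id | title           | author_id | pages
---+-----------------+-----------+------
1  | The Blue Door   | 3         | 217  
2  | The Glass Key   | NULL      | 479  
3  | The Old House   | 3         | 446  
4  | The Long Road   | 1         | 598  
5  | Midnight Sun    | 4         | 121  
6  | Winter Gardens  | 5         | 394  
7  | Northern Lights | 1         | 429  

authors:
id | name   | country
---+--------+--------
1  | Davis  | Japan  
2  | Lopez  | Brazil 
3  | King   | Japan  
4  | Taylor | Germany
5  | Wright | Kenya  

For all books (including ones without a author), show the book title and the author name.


LEFT JOIN keeps every row from books (the left table); where author_id has no match in authors, the author columns become NULL. Walk through each book:
  - book 1 (The Blue Door): author_id=3 -> matches King
  - book 2 (The Glass Key): author_id=NULL, no match -> kept with NULL
  - book 3 (The Old House): author_id=3 -> matches King
  - book 4 (The Long Road): author_id=1 -> matches Davis
  - book 5 (Midnight Sun): author_id=4 -> matches Taylor
  - book 6 (Winter Gardens): author_id=5 -> matches Wright
  - book 7 (Northern Lights): author_id=1 -> matches Davis
All 7 rows appear; 1 has NULL author.

SQL:
SELECT a.title, b.name AS author
FROM books a
LEFT JOIN authors b ON a.author_id = b.id

Result:
title           | author
----------------+-------
The Blue Door   | King  
The Glass Key   | NULL  
The Old House   | King  
The Long Road   | Davis 
Midnight Sun    | Taylor
Winter Gardens  | Wright
Northern Lights | Davis 


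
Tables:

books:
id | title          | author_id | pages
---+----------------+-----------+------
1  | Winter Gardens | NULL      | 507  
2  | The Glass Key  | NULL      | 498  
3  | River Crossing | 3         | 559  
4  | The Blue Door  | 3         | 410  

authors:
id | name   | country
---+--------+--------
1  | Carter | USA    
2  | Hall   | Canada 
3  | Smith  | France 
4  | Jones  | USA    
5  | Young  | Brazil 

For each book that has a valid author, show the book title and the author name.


INNER JOIN keeps only books rows whose author_id matches an id in authors. Walk through each book:
  - book 1 (Winter Gardens): author_id=NULL, no match -> dropped
  - book 2 (The Glass Key): author_id=NULL, no match -> dropped
  - book 3 (River Crossing): author_id=3 -> matches Smith
  - book 4 (The Blue Door): author_id=3 -> matches Smith
So 2 of 4 rows are dropped.

SQL:
SELECT a.title, b.name AS author
FROM books a
INNER JOIN authors b ON a.author_id = b.id

Result:
title          | author
---------------+-------
River Crossing | Smith 
The Blue Door  | Smith 


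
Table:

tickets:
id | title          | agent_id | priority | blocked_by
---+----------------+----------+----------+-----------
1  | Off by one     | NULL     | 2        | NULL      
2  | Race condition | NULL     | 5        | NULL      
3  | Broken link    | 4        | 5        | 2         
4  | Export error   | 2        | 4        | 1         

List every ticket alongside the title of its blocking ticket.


This is a self-join: tickets is joined to a second copy of itself, matching each row's blocked_by to another row's id. Use LEFT JOIN so rows with blocked_by=NULL are kept.
  - ticket 1 (Off by one): blocked_by=NULL -> NULL
  - ticket 2 (Race condition): blocked_by=NULL -> NULL
  - ticket 3 (Broken link): blocked_by=2 -> Race condition
  - ticket 4 (Export error): blocked_by=1 -> Off by one

SQL:
SELECT a.title AS item, b.title AS blocked_by
FROM tickets a
LEFT JOIN tickets b ON a.blocked_by = b.id

Result:
item           | blocked_by    
---------------+---------------
Off by one     | NULL          
Race condition | NULL          
Broken link    | Race condition
Export error   | Off by one    


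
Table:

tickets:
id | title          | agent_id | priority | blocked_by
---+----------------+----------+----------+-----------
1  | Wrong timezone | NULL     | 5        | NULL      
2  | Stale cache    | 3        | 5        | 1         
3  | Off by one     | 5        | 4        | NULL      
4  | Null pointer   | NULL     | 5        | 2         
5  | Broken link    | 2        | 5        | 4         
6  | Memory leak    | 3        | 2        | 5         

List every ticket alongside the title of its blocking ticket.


This is a self-join: tickets is joined to a second copy of itself, matching each row's blocked_by to another row's id. Use LEFT JOIN so rows with blocked_by=NULL are kept.
  - ticket 1 (Wrong timezone): blocked_by=NULL -> NULL
  - ticket 2 (Stale cache): blocked_by=1 -> Wrong timezone
  - ticket 3 (Off by one): blocked_by=NULL -> NULL
  - ticket 4 (Null pointer): blocked_by=2 -> Stale cache
  - ticket 5 (Broken link): blocked_by=4 -> Null pointer
  - ticket 6 (Memory leak): blocked_by=5 -> Broken link

SQL:
SELECT a.title AS item, b.title AS blocked_by
FROM tickets a
LEFT JOIN tickets b ON a.blocked_by = b.id

Result:
item           | blocked_by    
---------------+---------------
Wrong timezone | NULL          
Stale cache    | Wrong timezone
Off by one     | NULL          
Null pointer   | Stale cache   
Broken link    | Null pointer  
Memory leak    | Broken link   


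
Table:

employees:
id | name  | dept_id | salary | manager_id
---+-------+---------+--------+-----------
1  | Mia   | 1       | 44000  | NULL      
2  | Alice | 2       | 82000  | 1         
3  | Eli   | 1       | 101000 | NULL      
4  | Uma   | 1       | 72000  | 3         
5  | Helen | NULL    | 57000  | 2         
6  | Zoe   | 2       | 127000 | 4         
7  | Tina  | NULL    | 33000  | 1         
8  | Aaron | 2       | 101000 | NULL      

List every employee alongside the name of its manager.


This is a self-join: employees is joined to a second copy of itself, matching each row's manager_id to another row's id. Use LEFT JOIN so rows with manager_id=NULL are kept.
  - employee 1 (Mia): manager_id=NULL -> NULL
  - employee 2 (Alice): manager_id=1 -> Mia
  - employee 3 (Eli): manager_id=NULL -> NULL
  - employee 4 (Uma): manager_id=3 -> Eli
  - employee 5 (Helen): manager_id=2 -> Alice
  - employee 6 (Zoe): manager_id=4 -> Uma
  - employee 7 (Tina): manager_id=1 -> Mia
  - employee 8 (Aaron): manager_id=NULL -> NULL

SQL:
SELECT a.name AS item, b.name AS manager
FROM employees a
LEFT JOIN employees b ON a.manager_id = b.id

Result:
item  | manager
------+--------
Mia   | NULL   
Alice | Mia    
Eli   | NULL   
Uma   | Eli    
Helen | Alice  
Zoe   | Uma    
Tina  | Mia    
Aaron | NULL   


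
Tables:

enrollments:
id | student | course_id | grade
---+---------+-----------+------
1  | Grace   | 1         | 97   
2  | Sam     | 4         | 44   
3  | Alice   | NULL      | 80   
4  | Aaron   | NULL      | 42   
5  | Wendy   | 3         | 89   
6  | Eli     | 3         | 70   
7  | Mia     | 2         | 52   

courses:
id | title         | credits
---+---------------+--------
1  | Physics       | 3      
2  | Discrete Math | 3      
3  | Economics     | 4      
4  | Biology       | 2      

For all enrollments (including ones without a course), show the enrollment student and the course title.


LEFT JOIN keeps every row from enrollments (the left table); where course_id has no match in courses, the course columns become NULL. Walk through each enrollment:
  - enrollment 1 (Grace): course_id=1 -> matches Physics
  - enrollment 2 (Sam): course_id=4 -> matches Biology
  - enrollment 3 (Alice): course_id=NULL, no match -> kept with NULL
  - enrollment 4 (Aaron): course_id=NULL, no match -> kept with NULL
  - enrollment 5 (Wendy): course_id=3 -> matches Economics
  - enrollment 6 (Eli): course_id=3 -> matches Economics
  - enrollment 7 (Mia): course_id=2 -> matches Discrete Math
All 7 rows appear; 2 have NULL course.

SQL:
SELECT a.student, b.title AS course
FROM enrollments a
LEFT JOIN courses b ON a.course_id = b.id

Result:
student | course       
--------+--------------
Grace   | Physics      
Sam     | Biology      
Alice   | NULL         
Aaron   | NULL         
Wendy   | Economics    
Eli     | Economics    
Mia     | Discrete Math


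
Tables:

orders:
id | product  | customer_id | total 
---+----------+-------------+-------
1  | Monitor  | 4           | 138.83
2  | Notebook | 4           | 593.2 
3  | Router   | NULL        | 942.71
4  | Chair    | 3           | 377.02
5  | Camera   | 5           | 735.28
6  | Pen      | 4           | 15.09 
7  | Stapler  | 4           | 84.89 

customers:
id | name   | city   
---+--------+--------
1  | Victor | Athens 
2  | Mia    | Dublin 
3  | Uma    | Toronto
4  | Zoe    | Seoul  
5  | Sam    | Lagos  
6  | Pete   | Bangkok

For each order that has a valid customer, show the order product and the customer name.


INNER JOIN keeps only orders rows whose customer_id matches an id in customers. Walk through each order:
  - order 1 (Monitor): customer_id=4 -> matches Zoe
  - order 2 (Notebook): customer_id=4 -> matches Zoe
  - order 3 (Router): customer_id=NULL, no match -> dropped
  - order 4 (Chair): customer_id=3 -> matches Uma
  - order 5 (Camera): customer_id=5 -> matches Sam
  - order 6 (Pen): customer_id=4 -> matches Zoe
  - order 7 (Stapler): customer_id=4 -> matches Zoe
So 1 of 7 rows is dropped.

SQL:
SELECT a.product, b.name AS customer
FROM orders a
INNER JOIN customers b ON a.customer_id = b.id

Result:
product  | customer
---------+---------
Monitor  | Zoe     
Notebook | Zoe     
Chair    | Uma     
Camera   | Sam     
Pen      | Zoe     
Stapler  | Zoe     
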